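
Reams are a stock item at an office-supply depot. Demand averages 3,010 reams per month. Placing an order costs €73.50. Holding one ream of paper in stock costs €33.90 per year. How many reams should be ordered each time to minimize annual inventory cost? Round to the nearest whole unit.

Q* ≈ 396 reams

Annual demand D = 3,010 × 12 = 36,120.
EOQ = √(2DS / H) = √(2 × 36,120 × 73.5 / 33.9).
= √(5,309,640 / 33.9) = √156,626.5487 ≈ 395.761.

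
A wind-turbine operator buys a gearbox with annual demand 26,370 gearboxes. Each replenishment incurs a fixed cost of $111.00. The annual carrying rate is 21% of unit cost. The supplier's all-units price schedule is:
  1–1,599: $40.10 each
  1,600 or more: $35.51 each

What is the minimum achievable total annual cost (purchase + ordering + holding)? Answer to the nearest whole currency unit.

Holding cost per unit per year at price C is H = 0.21·C.
Candidates are each tier's EOQ (if it falls in that tier) and each price-break quantity.
EOQ at $40.10 = 833.8 (feasible in tier 1): TC = 26,370×$40.10 + (26,370/833.8)×111 + (833.8/2)×0.21×$40.10 = $1,064,458.23.
EOQ at $35.51 = 886.0 < 1600, so use break Q=1600: TC = 26,370×$35.51 + (26,370/1600.0)×111 + (1600.0/2)×0.21×$35.51 = $944,193.80.
Lowest total cost among the candidates is at Q = 1600.0.

TC* ≈ $944,194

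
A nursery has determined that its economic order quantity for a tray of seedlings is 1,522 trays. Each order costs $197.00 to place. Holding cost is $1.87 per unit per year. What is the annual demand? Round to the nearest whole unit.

Invert the EOQ relation Q*² = 2DS/H.
From Q* = √(2DS/H): D = Q*²H / (2S) = 1,522² × 1.87 / (2 × 197) = 10994.480.

D ≈ 10,994 trays per year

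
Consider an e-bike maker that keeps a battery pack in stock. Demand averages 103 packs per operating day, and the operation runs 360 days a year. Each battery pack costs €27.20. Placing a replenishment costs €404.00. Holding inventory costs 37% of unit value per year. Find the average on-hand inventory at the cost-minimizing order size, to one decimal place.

Average inventory ≈ 862.7 packs

Annual demand D = 103 × 360 = 37,080.
Holding cost H = 0.37 × €27.20 = €10.0640 per unit per year.
EOQ = √(2DS/H) = √(2 × 37,080 × 404 / 10.064) ≈ 1725.40.
Average inventory = Q*/2 ≈ 1725.40 / 2 = 862.701.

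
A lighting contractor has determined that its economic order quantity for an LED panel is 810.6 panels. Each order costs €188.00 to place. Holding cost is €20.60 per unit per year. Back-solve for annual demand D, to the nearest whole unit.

Invert the EOQ relation Q*² = 2DS/H.
From Q* = √(2DS/H): D = Q*²H / (2S) = 810.6² × 20.6 / (2 × 188) = 35999.177.

D ≈ 35,999 panels per year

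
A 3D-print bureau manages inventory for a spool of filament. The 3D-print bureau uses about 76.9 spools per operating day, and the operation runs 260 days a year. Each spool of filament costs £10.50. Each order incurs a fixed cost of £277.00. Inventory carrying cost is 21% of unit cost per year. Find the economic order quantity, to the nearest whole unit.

Annual demand D = 76.9 × 260 = 19,994.
Holding cost H = 0.21 × £10.50 = £2.2050 per unit per year.
EOQ = √(2DS / H) = √(2 × 19,994 × 277 / 2.205).
= √(11,076,676 / 2.205) = √5,023,435.8277 ≈ 2241.302.

Q* ≈ 2,241 spools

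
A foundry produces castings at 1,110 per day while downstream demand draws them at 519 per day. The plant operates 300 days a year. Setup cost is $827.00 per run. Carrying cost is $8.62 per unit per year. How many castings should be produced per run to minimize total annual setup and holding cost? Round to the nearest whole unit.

Annual demand D = 519 × 300 = 155,700.
Production build-up factor (1 − d/p) = 1 − 519/1,110 = 0.5324.
Q* = √(2DS / (H(1 − d/p))) = √(2 × 155,700 × 827 / (8.62 × 0.5324)).
= √(257,527,800 / 4.5896) ≈ 7490.765.

Q* ≈ 7,491 castings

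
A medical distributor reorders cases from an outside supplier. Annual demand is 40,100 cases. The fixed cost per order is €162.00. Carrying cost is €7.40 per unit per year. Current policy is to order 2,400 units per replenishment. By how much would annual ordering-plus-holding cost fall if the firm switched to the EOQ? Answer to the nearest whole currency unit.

Extra cost ≈ €1,781 per year

EOQ = √(2DS/H) = √(2 × 40,100 × 162 / 7.4) ≈ 1325.04.
Cost at Q* = (D/Q*)S + (Q*/2)H = √(2DSH) ≈ €9,805.29.
Cost at Q = 2,400: (40,100/2,400)×162 + (2,400/2)×7.4 = €2,706.75 + €8,880.00 = €11,586.75.
Excess = €11,586.75 − €9,805.29 = €1,781.46.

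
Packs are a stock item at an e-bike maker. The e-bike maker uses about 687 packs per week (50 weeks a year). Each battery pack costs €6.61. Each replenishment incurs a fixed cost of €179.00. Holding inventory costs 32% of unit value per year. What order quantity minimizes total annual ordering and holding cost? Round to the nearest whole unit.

Q* ≈ 2,411 packs

Annual demand D = 687 × 50 = 34,350.
Holding cost H = 0.32 × €6.61 = €2.1152 per unit per year.
EOQ = √(2DS / H) = √(2 × 34,350 × 179 / 2.1152).
= √(12,297,300 / 2.1152) = √5,813,776.475 ≈ 2411.177.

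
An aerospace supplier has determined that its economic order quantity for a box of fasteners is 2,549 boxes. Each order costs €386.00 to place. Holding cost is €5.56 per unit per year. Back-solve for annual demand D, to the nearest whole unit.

Invert the EOQ relation Q*² = 2DS/H.
From Q* = √(2DS/H): D = Q*²H / (2S) = 2,549² × 5.56 / (2 × 386) = 46794.753.

D ≈ 46,795 boxes per year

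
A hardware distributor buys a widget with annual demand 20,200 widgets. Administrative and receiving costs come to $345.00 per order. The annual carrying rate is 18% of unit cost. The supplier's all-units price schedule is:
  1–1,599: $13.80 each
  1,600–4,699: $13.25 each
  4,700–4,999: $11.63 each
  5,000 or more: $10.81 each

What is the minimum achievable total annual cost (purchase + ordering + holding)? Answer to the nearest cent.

Holding cost per unit per year at price C is H = 0.18·C.
Candidates are each tier's EOQ (if it falls in that tier) and each price-break quantity.
Tier 1 ($13.80): EOQ = 2368.8 exceeds tier's upper bound 1599, so this tier is dominated.
EOQ at $13.25 = 2417.4 (feasible in tier 2): TC = 20,200×$13.25 + (20,200/2417.4)×345 + (2417.4/2)×0.18×$13.25 = $273,415.60.
EOQ at $11.63 = 2580.3 < 4700, so use break Q=4700: TC = 20,200×$11.63 + (20,200/4700.0)×345 + (4700.0/2)×0.18×$11.63 = $241,328.26.
EOQ at $10.81 = 2676.4 < 5000, so use break Q=5000: TC = 20,200×$10.81 + (20,200/5000.0)×345 + (5000.0/2)×0.18×$10.81 = $224,620.30.
Lowest total cost among the candidates is at Q = 5000.0.

TC* ≈ $224,620.30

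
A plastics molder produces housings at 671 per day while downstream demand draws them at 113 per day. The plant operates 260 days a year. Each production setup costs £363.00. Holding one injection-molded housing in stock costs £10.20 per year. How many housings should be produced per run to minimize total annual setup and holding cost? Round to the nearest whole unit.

Annual demand D = 113 × 260 = 29,380.
Production build-up factor (1 − d/p) = 1 − 113/671 = 0.8316.
Q* = √(2DS / (H(1 − d/p))) = √(2 × 29,380 × 363 / (10.2 × 0.8316)).
= √(21,329,880 / 8.4823) ≈ 1585.763.

Q* ≈ 1,586 housings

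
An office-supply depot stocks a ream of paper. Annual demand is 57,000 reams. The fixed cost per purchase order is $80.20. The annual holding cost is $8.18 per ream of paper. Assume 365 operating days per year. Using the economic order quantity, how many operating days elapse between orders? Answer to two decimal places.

T ≈ 6.77 days

EOQ = √(2DS/H) = √(2 × 57,000 × 80.2 / 8.18) ≈ 1057.21.
Cycle time = Q*/D × 365 = 1057.21 / 57,000 × 365 ≈ 6.770 days.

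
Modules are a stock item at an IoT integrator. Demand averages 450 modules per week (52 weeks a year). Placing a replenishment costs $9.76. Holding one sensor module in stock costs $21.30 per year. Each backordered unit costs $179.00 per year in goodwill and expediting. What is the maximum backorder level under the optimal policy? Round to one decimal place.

Annual demand D = 450 × 52 = 23,400.
With planned backorders, Q* = √(2DS/H) · √((H+B)/B).
√(2DS/H) = √(2 × 23,400 × 9.76 / 21.3) = 146.439.
√((H+B)/B) = √((21.3+179)/179) = 1.0578.
Q* ≈ 154.907.
S* = Q* · H/(H+B) = 154.907 × 21.3/200.3 ≈ 16.473.

S* ≈ 16.5 modules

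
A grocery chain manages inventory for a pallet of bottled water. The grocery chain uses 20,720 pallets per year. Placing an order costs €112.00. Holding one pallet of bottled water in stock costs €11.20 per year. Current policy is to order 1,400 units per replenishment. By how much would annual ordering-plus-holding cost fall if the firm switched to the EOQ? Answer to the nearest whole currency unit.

EOQ = √(2DS/H) = √(2 × 20,720 × 112 / 11.2) ≈ 643.74.
Cost at Q* = (D/Q*)S + (Q*/2)H = √(2DSH) ≈ €7,209.88.
Cost at Q = 1,400: (20,720/1,400)×112 + (1,400/2)×11.2 = €1,657.60 + €7,840.00 = €9,497.60.
Excess = €9,497.60 − €7,209.88 = €2,287.72.

Extra cost ≈ €2,288 per year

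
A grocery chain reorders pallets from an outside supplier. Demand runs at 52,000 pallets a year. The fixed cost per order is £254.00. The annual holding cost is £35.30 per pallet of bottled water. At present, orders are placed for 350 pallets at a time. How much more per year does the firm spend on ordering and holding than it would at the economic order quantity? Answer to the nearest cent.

EOQ = √(2DS/H) = √(2 × 52,000 × 254 / 35.3) ≈ 865.06.
Cost at Q* = (D/Q*)S + (Q*/2)H = √(2DSH) ≈ £30,536.61.
Cost at Q = 350: (52,000/350)×254 + (350/2)×35.3 = £37,737.14 + £6,177.50 = £43,914.64.
Excess = £43,914.64 − £30,536.61 = £13,378.03.

Extra cost ≈ £13,378.03 per year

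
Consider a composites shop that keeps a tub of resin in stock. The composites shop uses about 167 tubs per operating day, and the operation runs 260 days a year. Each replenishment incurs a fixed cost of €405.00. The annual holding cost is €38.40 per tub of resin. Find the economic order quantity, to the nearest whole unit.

Annual demand D = 167 × 260 = 43,420.
EOQ = √(2DS / H) = √(2 × 43,420 × 405 / 38.4).
= √(35,170,200 / 38.4) = √915,890.625 ≈ 957.022.

Q* ≈ 957 tubs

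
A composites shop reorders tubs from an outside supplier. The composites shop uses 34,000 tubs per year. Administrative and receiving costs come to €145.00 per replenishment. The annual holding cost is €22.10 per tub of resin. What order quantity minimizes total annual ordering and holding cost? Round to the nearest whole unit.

EOQ = √(2DS / H) = √(2 × 34,000 × 145 / 22.1).
= √(9,860,000 / 22.1) = √446,153.8462 ≈ 667.947.

Q* ≈ 668 tubs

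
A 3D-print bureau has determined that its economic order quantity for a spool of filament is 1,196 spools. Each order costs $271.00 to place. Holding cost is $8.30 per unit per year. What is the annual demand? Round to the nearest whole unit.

D ≈ 21,905 spools per year

Squaring Q* = √(2DS/H) gives Q*² = 2DS/H.
From Q* = √(2DS/H): D = Q*²H / (2S) = 1,196² × 8.3 / (2 × 271) = 21904.894.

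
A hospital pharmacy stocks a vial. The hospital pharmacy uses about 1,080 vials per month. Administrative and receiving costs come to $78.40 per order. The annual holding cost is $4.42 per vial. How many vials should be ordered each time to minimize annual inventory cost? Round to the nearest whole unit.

Annual demand D = 1,080 × 12 = 12,960.
EOQ = √(2DS / H) = √(2 × 12,960 × 78.4 / 4.42).
= √(2,032,128 / 4.42) = √459,757.4661 ≈ 678.054.

Q* ≈ 678 vials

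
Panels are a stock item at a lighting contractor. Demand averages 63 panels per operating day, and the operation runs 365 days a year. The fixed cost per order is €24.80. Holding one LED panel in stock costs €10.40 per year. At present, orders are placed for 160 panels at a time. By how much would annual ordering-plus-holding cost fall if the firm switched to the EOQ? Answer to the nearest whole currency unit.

Annual demand D = 63 × 365 = 22,995.
EOQ = √(2DS/H) = √(2 × 22,995 × 24.8 / 10.4) ≈ 331.16.
Cost at Q* = (D/Q*)S + (Q*/2)H = √(2DSH) ≈ €3,444.09.
Cost at Q = 160: (22,995/160)×24.8 + (160/2)×10.4 = €3,564.22 + €832.00 = €4,396.23.
Excess = €4,396.23 − €3,444.09 = €952.14.

Extra cost ≈ €952 per year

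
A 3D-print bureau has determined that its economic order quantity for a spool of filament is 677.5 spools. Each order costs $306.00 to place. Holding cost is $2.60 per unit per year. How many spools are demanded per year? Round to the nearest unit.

D ≈ 1,950 spools per year

Invert the EOQ relation Q*² = 2DS/H.
From Q* = √(2DS/H): D = Q*²H / (2S) = 677.5² × 2.6 / (2 × 306) = 1950.027.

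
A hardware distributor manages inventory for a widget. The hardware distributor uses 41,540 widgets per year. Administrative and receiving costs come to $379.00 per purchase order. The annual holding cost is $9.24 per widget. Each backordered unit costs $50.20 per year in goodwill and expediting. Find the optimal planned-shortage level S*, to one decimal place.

With planned backorders, Q* = √(2DS/H) · √((H+B)/B).
√(2DS/H) = √(2 × 41,540 × 379 / 9.24) = 1846.001.
√((H+B)/B) = √((9.24+50.2)/50.2) = 1.0881.
Q* ≈ 2008.720.
S* = Q* · H/(H+B) = 2008.720 × 9.24/59.44 ≈ 312.257.

S* ≈ 312.3 widgets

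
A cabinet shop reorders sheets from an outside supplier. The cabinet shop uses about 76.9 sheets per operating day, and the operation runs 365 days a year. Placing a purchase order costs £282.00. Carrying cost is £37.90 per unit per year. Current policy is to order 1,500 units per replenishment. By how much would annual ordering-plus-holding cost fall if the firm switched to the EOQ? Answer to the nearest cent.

Annual demand D = 76.9 × 365 = 28,068.5.
EOQ = √(2DS/H) = √(2 × 28,068.5 × 282 / 37.9) ≈ 646.29.
Cost at Q* = (D/Q*)S + (Q*/2)H = √(2DSH) ≈ £24,494.51.
Cost at Q = 1,500: (28,068.5/1,500)×282 + (1,500/2)×37.9 = £5,276.88 + £28,425.00 = £33,701.88.
Excess = £33,701.88 − £24,494.51 = £9,207.37.

Extra cost ≈ £9,207.37 per year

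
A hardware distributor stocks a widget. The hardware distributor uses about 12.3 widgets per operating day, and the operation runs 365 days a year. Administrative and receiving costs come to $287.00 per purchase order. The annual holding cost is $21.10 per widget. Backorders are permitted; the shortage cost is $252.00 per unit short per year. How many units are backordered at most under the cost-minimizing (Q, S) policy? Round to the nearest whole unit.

Annual demand D = 12.3 × 365 = 4,489.5.
With planned backorders, Q* = √(2DS/H) · √((H+B)/B).
√(2DS/H) = √(2 × 4,489.5 × 287 / 21.1) = 349.473.
√((H+B)/B) = √((21.1+252)/252) = 1.0410.
Q* ≈ 363.810.
S* = Q* · H/(H+B) = 363.810 × 21.1/273.1 ≈ 28.108.

S* ≈ 28 widgets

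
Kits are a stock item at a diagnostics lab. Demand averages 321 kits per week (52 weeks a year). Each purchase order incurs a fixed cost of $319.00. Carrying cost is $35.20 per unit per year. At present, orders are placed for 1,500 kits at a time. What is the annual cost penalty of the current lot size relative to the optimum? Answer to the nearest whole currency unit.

Extra cost ≈ $10,588 per year

Annual demand D = 321 × 52 = 16,692.
EOQ = √(2DS/H) = √(2 × 16,692 × 319 / 35.2) ≈ 550.04.
Cost at Q* = (D/Q*)S + (Q*/2)H = √(2DSH) ≈ $19,361.36.
Cost at Q = 1,500: (16,692/1,500)×319 + (1,500/2)×35.2 = $3,549.83 + $26,400.00 = $29,949.83.
Excess = $29,949.83 − $19,361.36 = $10,588.47.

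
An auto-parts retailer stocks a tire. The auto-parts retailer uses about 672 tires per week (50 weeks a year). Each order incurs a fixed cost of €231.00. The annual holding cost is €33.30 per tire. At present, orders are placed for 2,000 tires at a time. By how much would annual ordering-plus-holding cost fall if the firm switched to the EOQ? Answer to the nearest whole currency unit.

Extra cost ≈ €14,445 per year

Annual demand D = 672 × 50 = 33,600.
EOQ = √(2DS/H) = √(2 × 33,600 × 231 / 33.3) ≈ 682.76.
Cost at Q* = (D/Q*)S + (Q*/2)H = √(2DSH) ≈ €22,735.93.
Cost at Q = 2,000: (33,600/2,000)×231 + (2,000/2)×33.3 = €3,880.80 + €33,300.00 = €37,180.80.
Excess = €37,180.80 − €22,735.93 = €14,444.87.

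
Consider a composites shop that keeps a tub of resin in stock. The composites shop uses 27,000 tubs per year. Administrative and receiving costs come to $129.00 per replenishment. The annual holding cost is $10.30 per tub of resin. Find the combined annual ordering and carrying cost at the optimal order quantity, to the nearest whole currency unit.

Q* = √(2DS/H) = √(2 × 27,000 × 129 / 10.3) ≈ 822.38.
At the optimum the two cost components are equal, so total cost = 2·(Q*/2)H = Q*·H.
Minimum total = √(2DSH) = √(2 × 27,000 × 129 × 10.3) ≈ 8470.525.

TC* ≈ $8,471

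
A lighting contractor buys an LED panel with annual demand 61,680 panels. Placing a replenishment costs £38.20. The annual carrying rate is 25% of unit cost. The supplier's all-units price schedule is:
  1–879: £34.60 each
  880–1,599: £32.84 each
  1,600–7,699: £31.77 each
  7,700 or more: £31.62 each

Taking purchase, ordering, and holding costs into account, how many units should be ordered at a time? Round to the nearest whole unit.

Q* ≈ 1,600 panels

Holding cost per unit per year at price C is H = 0.25·C.
Evaluate total cost at each tier's feasible EOQ or, if the EOQ is below the tier, at the tier's minimum quantity.
EOQ at £34.60 = 738.1 (feasible in tier 1): TC = 61,680×£34.60 + (61,680/738.1)×38.2 + (738.1/2)×0.25×£34.60 = £2,140,512.50.
EOQ at £32.84 = 757.6 < 880, so use break Q=880: TC = 61,680×£32.84 + (61,680/880.0)×38.2 + (880.0/2)×0.25×£32.84 = £2,031,861.07.
EOQ at £31.77 = 770.3 < 1600, so use break Q=1600: TC = 61,680×£31.77 + (61,680/1600.0)×38.2 + (1600.0/2)×0.25×£31.77 = £1,967,400.21.
EOQ at £31.62 = 772.1 < 7700, so use break Q=7700: TC = 61,680×£31.62 + (61,680/7700.0)×38.2 + (7700.0/2)×0.25×£31.62 = £1,981,061.85.
Lowest total cost is £1,967,400.21 at Q = 1600.0.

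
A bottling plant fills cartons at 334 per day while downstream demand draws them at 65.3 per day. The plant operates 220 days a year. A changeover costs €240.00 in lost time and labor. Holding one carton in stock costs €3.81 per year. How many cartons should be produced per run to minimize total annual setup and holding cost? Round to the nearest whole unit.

Q* ≈ 1,500 cartons

Annual demand D = 65.3 × 220 = 14,366.
Production build-up factor (1 − d/p) = 1 − 65.3/334 = 0.8045.
Q* = √(2DS / (H(1 − d/p))) = √(2 × 14,366 × 240 / (3.81 × 0.8045)).
= √(6,895,680 / 3.0651) ≈ 1499.911.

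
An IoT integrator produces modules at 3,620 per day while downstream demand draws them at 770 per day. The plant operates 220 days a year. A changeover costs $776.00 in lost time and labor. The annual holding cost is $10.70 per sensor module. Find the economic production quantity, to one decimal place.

Annual demand D = 770 × 220 = 169,400.
Production build-up factor (1 − d/p) = 1 − 770/3,620 = 0.7873.
Q* = √(2DS / (H(1 − d/p))) = √(2 × 169,400 × 776 / (10.7 × 0.7873)).
= √(262,908,800 / 8.424) ≈ 5586.535.

Q* ≈ 5,586.5 modules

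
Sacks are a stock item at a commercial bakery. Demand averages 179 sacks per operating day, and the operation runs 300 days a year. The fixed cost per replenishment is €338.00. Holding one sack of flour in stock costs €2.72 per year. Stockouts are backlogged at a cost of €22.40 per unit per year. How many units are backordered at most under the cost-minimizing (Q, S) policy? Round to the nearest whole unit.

S* ≈ 419 sacks

Annual demand D = 179 × 300 = 53,700.
With planned backorders, Q* = √(2DS/H) · √((H+B)/B).
√(2DS/H) = √(2 × 53,700 × 338 / 2.72) = 3653.222.
√((H+B)/B) = √((2.72+22.4)/22.4) = 1.0590.
Q* ≈ 3868.671.
S* = Q* · H/(H+B) = 3868.671 × 2.72/25.12 ≈ 418.901.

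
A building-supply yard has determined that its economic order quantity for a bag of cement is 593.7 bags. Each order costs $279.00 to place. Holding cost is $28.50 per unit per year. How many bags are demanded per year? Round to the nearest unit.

D ≈ 18,003 bags per year

Invert the EOQ relation Q*² = 2DS/H.
From Q* = √(2DS/H): D = Q*²H / (2S) = 593.7² × 28.5 / (2 × 279) = 18002.995.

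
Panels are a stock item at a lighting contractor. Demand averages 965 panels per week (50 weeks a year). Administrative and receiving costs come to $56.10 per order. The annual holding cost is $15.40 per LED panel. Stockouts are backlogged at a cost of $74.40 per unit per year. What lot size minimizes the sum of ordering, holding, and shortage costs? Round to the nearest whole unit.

Annual demand D = 965 × 50 = 48,250.
With planned backorders, Q* = √(2DS/H) · √((H+B)/B).
√(2DS/H) = √(2 × 48,250 × 56.1 / 15.4) = 592.904.
√((H+B)/B) = √((15.4+74.4)/74.4) = 1.0986.
Q* ≈ 651.383.

Q* ≈ 651 panels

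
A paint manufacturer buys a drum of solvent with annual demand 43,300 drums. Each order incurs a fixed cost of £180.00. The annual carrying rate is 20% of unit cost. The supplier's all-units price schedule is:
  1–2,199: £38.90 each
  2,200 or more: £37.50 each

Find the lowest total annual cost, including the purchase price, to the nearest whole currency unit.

Holding cost per unit per year at price C is H = 0.20·C.
Evaluate total cost at each tier's feasible EOQ or, if the EOQ is below the tier, at the tier's minimum quantity.
EOQ at £38.90 = 1415.5 (feasible in tier 1): TC = 43,300×£38.90 + (43,300/1415.5)×180 + (1415.5/2)×0.20×£38.90 = £1,695,382.48.
EOQ at £37.50 = 1441.7 < 2200, so use break Q=2200: TC = 43,300×£37.50 + (43,300/2200.0)×180 + (2200.0/2)×0.20×£37.50 = £1,635,542.73.
Lowest total cost among the candidates is at Q = 2200.0.

TC* ≈ £1,635,543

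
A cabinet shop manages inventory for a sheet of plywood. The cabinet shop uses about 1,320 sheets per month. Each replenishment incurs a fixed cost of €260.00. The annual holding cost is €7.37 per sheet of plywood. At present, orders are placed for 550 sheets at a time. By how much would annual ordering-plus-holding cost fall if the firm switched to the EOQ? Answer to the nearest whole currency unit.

Extra cost ≈ €1,723 per year

Annual demand D = 1,320 × 12 = 15,840.
EOQ = √(2DS/H) = √(2 × 15,840 × 260 / 7.37) ≈ 1057.17.
Cost at Q* = (D/Q*)S + (Q*/2)H = √(2DSH) ≈ €7,791.36.
Cost at Q = 550: (15,840/550)×260 + (550/2)×7.37 = €7,488.00 + €2,026.75 = €9,514.75.
Excess = €9,514.75 − €7,791.36 = €1,723.39.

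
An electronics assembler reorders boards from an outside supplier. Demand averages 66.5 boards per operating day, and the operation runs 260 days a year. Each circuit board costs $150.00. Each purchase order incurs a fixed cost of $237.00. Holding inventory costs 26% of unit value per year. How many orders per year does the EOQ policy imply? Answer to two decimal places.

Annual demand D = 66.5 × 260 = 17,290.
Holding cost H = 0.26 × $150.00 = $39.0000 per unit per year.
EOQ = √(2DS/H) = √(2 × 17,290 × 237 / 39) ≈ 458.41.
Orders per year = D / Q* = 17,290 / 458.41 ≈ 37.717.

N ≈ 37.72 orders per year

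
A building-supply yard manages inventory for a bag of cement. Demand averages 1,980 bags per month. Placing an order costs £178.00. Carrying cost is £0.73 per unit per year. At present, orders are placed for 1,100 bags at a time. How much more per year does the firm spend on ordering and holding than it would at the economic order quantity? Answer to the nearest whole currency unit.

Annual demand D = 1,980 × 12 = 23,760.
EOQ = √(2DS/H) = √(2 × 23,760 × 178 / 0.73) ≈ 3403.98.
Cost at Q* = (D/Q*)S + (Q*/2)H = √(2DSH) ≈ £2,484.90.
Cost at Q = 1,100: (23,760/1,100)×178 + (1,100/2)×0.73 = £3,844.80 + £401.50 = £4,246.30.
Excess = £4,246.30 − £2,484.90 = £1,761.40.

Extra cost ≈ £1,761 per year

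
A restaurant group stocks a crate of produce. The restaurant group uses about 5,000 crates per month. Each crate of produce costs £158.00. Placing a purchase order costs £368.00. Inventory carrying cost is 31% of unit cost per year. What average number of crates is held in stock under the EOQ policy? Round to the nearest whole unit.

Annual demand D = 5,000 × 12 = 60,000.
Holding cost H = 0.31 × £158.00 = £48.9800 per unit per year.
Q* = √(2DS/H) = √(2 × 60,000 × 368 / 48.98) ≈ 949.52.
Average inventory = Q*/2 ≈ 949.52 / 2 = 474.761.

Average inventory ≈ 475 crates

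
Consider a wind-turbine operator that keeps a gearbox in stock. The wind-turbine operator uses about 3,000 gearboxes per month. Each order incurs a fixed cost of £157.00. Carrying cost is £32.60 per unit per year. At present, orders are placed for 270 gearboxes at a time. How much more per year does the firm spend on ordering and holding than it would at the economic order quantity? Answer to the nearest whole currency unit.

Annual demand D = 3,000 × 12 = 36,000.
EOQ = √(2DS/H) = √(2 × 36,000 × 157 / 32.6) ≈ 588.85.
Cost at Q* = (D/Q*)S + (Q*/2)H = √(2DSH) ≈ £19,196.62.
Cost at Q = 270: (36,000/270)×157 + (270/2)×32.6 = £20,933.33 + £4,401.00 = £25,334.33.
Excess = £25,334.33 − £19,196.62 = £6,137.71.

Extra cost ≈ £6,138 per year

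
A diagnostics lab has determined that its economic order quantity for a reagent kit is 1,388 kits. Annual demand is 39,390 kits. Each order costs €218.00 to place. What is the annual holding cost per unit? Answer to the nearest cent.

H ≈ €8.91

Invert the EOQ relation Q*² = 2DS/H.
From Q* = √(2DS/H): H = 2DS / Q*² = 2 × 39,390 × 218 / 1,388² = 8.9144.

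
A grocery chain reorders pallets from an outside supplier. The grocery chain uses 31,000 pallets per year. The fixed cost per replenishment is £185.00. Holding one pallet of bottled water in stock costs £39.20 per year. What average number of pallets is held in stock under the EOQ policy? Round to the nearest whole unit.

Average inventory ≈ 270 pallets

The optimal lot size = √(2DS/H) = √(2 × 31,000 × 185 / 39.2) ≈ 540.93.
Average inventory = Q*/2 ≈ 540.93 / 2 = 270.464.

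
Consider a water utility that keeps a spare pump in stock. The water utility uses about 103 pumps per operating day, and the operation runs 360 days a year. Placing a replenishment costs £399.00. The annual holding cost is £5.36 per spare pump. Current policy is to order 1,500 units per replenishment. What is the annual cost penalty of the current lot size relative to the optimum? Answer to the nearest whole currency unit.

Annual demand D = 103 × 360 = 37,080.
EOQ = √(2DS/H) = √(2 × 37,080 × 399 / 5.36) ≈ 2349.57.
Cost at Q* = (D/Q*)S + (Q*/2)H = √(2DSH) ≈ £12,593.71.
Cost at Q = 1,500: (37,080/1,500)×399 + (1,500/2)×5.36 = £9,863.28 + £4,020.00 = £13,883.28.
Excess = £13,883.28 − £12,593.71 = £1,289.57.

Extra cost ≈ £1,290 per year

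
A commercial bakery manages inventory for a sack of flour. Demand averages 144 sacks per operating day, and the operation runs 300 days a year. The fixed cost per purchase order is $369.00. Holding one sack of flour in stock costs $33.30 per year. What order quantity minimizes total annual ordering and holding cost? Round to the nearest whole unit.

Annual demand D = 144 × 300 = 43,200.
EOQ = √(2DS / H) = √(2 × 43,200 × 369 / 33.3).
= √(31,881,600 / 33.3) = √957,405.4054 ≈ 978.471.

Q* ≈ 978 sacks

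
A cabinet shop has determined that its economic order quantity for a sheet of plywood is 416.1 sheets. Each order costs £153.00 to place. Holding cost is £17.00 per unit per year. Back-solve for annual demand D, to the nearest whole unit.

D ≈ 9,619 sheets per year

Squaring Q* = √(2DS/H) gives Q*² = 2DS/H.
From Q* = √(2DS/H): D = Q*²H / (2S) = 416.1² × 17 / (2 × 153) = 9618.845.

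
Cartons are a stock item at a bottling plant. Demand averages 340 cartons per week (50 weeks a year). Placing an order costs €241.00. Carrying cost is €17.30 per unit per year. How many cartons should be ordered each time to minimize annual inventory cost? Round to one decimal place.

Annual demand D = 340 × 50 = 17,000.
EOQ = √(2DS / H) = √(2 × 17,000 × 241 / 17.3).
= √(8,194,000 / 17.3) = √473,641.6185 ≈ 688.216.

Q* ≈ 688.2 cartons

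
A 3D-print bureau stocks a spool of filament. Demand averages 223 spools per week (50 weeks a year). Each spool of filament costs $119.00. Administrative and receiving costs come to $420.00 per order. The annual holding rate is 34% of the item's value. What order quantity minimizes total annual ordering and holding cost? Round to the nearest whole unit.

Q* ≈ 481 spools

Annual demand D = 223 × 50 = 11,150.
Holding cost H = 0.34 × $119.00 = $40.4600 per unit per year.
EOQ = √(2DS / H) = √(2 × 11,150 × 420 / 40.46).
= √(9,366,000 / 40.46) = √231,487.8893 ≈ 481.132.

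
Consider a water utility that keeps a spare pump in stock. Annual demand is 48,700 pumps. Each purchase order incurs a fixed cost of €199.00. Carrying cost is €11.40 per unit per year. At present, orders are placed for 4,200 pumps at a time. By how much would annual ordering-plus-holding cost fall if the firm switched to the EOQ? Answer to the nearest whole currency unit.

EOQ = √(2DS/H) = √(2 × 48,700 × 199 / 11.4) ≈ 1303.93.
Cost at Q* = (D/Q*)S + (Q*/2)H = √(2DSH) ≈ €14,864.78.
Cost at Q = 4,200: (48,700/4,200)×199 + (4,200/2)×11.4 = €2,307.45 + €23,940.00 = €26,247.45.
Excess = €26,247.45 − €14,864.78 = €11,382.67.

Extra cost ≈ €11,383 per year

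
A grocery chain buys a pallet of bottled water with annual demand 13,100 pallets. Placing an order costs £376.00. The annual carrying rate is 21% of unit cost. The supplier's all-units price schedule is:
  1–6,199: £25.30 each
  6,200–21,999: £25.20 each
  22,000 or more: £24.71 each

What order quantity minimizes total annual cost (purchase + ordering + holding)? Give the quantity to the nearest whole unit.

Q* ≈ 1,362 pallets

Holding cost per unit per year at price C is H = 0.21·C.
Evaluate total cost at each tier's feasible EOQ or, if the EOQ is below the tier, at the tier's minimum quantity.
EOQ at £25.30 = 1361.7 (feasible in tier 1): TC = 13,100×£25.30 + (13,100/1361.7)×376 + (1361.7/2)×0.21×£25.30 = £338,664.60.
EOQ at £25.20 = 1364.4 < 6200, so use break Q=6200: TC = 13,100×£25.20 + (13,100/6200.0)×376 + (6200.0/2)×0.21×£25.20 = £347,319.65.
EOQ at £24.71 = 1377.8 < 22000, so use break Q=22000: TC = 13,100×£24.71 + (13,100/22000.0)×376 + (22000.0/2)×0.21×£24.71 = £381,004.99.
Lowest total cost is £338,664.60 at Q = 1361.7.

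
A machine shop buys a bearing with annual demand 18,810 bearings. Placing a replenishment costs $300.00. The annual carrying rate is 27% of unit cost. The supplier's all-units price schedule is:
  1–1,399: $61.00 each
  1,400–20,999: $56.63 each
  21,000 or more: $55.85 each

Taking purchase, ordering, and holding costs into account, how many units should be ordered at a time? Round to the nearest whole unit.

Holding cost per unit per year at price C is H = 0.27·C.
Candidates are each tier's EOQ (if it falls in that tier) and each price-break quantity.
EOQ at $61.00 = 827.8 (feasible in tier 1): TC = 18,810×$61.00 + (18,810/827.8)×300 + (827.8/2)×0.27×$61.00 = $1,161,043.80.
EOQ at $56.63 = 859.1 < 1400, so use break Q=1400: TC = 18,810×$56.63 + (18,810/1400.0)×300 + (1400.0/2)×0.27×$56.63 = $1,079,944.08.
EOQ at $55.85 = 865.1 < 21000, so use break Q=21000: TC = 18,810×$55.85 + (18,810/21000.0)×300 + (21000.0/2)×0.27×$55.85 = $1,209,141.96.
Lowest total cost is $1,079,944.08 at Q = 1400.0.

Q* ≈ 1,400 bearings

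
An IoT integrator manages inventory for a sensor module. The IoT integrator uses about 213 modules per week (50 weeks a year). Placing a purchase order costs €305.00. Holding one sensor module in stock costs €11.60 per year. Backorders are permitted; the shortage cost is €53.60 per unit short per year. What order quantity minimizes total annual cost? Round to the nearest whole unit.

Q* ≈ 825 modules

Annual demand D = 213 × 50 = 10,650.
With planned backorders, Q* = √(2DS/H) · √((H+B)/B).
√(2DS/H) = √(2 × 10,650 × 305 / 11.6) = 748.360.
√((H+B)/B) = √((11.6+53.6)/53.6) = 1.1029.
Q* ≈ 825.377.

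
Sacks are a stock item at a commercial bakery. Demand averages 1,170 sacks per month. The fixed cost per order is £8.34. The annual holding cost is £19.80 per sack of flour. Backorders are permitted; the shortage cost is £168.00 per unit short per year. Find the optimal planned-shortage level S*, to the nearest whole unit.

Annual demand D = 1,170 × 12 = 14,040.
With planned backorders, Q* = √(2DS/H) · √((H+B)/B).
√(2DS/H) = √(2 × 14,040 × 8.34 / 19.8) = 108.755.
√((H+B)/B) = √((19.8+168)/168) = 1.0573.
Q* ≈ 114.985.
S* = Q* · H/(H+B) = 114.985 × 19.8/187.8 ≈ 12.123.

S* ≈ 12 sacks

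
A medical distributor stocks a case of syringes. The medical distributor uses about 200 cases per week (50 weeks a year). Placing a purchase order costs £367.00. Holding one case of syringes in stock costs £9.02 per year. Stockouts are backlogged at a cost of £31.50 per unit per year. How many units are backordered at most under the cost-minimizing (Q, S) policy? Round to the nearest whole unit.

S* ≈ 228 cases

Annual demand D = 200 × 50 = 10,000.
With planned backorders, Q* = √(2DS/H) · √((H+B)/B).
√(2DS/H) = √(2 × 10,000 × 367 / 9.02) = 902.079.
√((H+B)/B) = √((9.02+31.5)/31.5) = 1.1342.
Q* ≈ 1023.114.
S* = Q* · H/(H+B) = 1023.114 × 9.02/40.52 ≈ 227.752.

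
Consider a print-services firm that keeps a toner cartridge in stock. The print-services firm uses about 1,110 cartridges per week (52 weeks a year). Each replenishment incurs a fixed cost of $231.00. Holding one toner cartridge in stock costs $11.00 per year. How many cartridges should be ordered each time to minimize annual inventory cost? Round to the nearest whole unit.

Annual demand D = 1,110 × 52 = 57,720.
EOQ = √(2DS / H) = √(2 × 57,720 × 231 / 11).
= √(26,666,640 / 11) = √2,424,240 ≈ 1556.997.

Q* ≈ 1,557 cartridges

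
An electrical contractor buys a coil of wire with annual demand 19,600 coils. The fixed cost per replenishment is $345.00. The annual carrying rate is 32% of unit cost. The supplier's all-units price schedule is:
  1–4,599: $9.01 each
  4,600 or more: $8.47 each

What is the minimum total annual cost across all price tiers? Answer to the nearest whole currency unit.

TC* ≈ $173,716

Holding cost per unit per year at price C is H = 0.32·C.
Evaluate total cost at each tier's feasible EOQ or, if the EOQ is below the tier, at the tier's minimum quantity.
EOQ at $9.01 = 2165.8 (feasible in tier 1): TC = 19,600×$9.01 + (19,600/2165.8)×345 + (2165.8/2)×0.32×$9.01 = $182,840.39.
EOQ at $8.47 = 2233.8 < 4600, so use break Q=4600: TC = 19,600×$8.47 + (19,600/4600.0)×345 + (4600.0/2)×0.32×$8.47 = $173,715.92.
Lowest total cost among the candidates is at Q = 4600.0.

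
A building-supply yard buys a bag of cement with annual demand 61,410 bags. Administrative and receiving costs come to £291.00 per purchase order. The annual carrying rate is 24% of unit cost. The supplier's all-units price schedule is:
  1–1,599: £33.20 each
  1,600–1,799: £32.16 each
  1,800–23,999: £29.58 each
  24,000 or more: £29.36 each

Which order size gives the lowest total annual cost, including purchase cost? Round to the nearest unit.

Q* ≈ 2,244 bags

Holding cost per unit per year at price C is H = 0.24·C.
For each price level, check whether its EOQ is feasible; otherwise the best quantity at that price is the breakpoint.
Tier 1 (£33.20): EOQ = 2117.9 exceeds tier's upper bound 1599, so this tier is dominated.
Tier 2 (£32.16): EOQ = 2151.9 exceeds tier's upper bound 1799, so this tier is dominated.
EOQ at £29.58 = 2243.8 (feasible in tier 3): TC = 61,410×£29.58 + (61,410/2243.8)×291 + (2243.8/2)×0.24×£29.58 = £1,832,436.70.
EOQ at £29.36 = 2252.2 < 24000, so use break Q=24000: TC = 61,410×£29.36 + (61,410/24000.0)×291 + (24000.0/2)×0.24×£29.36 = £1,888,299.00.
Lowest total cost is £1,832,436.70 at Q = 2243.8.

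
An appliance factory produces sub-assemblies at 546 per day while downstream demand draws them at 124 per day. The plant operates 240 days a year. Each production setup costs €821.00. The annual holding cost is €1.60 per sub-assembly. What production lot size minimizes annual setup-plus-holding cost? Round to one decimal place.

Annual demand D = 124 × 240 = 29,760.
Production build-up factor (1 − d/p) = 1 − 124/546 = 0.7729.
Q* = √(2DS / (H(1 − d/p))) = √(2 × 29,760 × 821 / (1.6 × 0.7729)).
= √(48,865,920 / 1.2366) ≈ 6286.127.

Q* ≈ 6,286.1 sub-assemblies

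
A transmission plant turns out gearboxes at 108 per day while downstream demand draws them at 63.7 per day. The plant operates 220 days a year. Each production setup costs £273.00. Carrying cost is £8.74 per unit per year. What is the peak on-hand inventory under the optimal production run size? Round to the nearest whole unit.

Annual demand D = 63.7 × 220 = 14,014.
Production build-up factor (1 − d/p) = 1 − 63.7/108 = 0.4102.
Q* = √(2DS / (H(1 − d/p))) = √(2 × 14,014 × 273 / (8.74 × 0.4102)).
= √(7,651,644 / 3.585) ≈ 1460.938.
Maximum inventory = Q*(1 − d/p) = 1460.938 × 0.4102 ≈ 599.255.

I_max ≈ 599 gearboxes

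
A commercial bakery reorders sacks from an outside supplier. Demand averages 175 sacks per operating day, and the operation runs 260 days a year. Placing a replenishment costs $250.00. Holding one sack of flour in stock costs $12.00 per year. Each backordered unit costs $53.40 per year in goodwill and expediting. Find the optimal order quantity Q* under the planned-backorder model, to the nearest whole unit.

Annual demand D = 175 × 260 = 45,500.
With planned backorders, Q* = √(2DS/H) · √((H+B)/B).
√(2DS/H) = √(2 × 45,500 × 250 / 12) = 1376.893.
√((H+B)/B) = √((12+53.4)/53.4) = 1.1067.
Q* ≈ 1523.766.

Q* ≈ 1,524 sacks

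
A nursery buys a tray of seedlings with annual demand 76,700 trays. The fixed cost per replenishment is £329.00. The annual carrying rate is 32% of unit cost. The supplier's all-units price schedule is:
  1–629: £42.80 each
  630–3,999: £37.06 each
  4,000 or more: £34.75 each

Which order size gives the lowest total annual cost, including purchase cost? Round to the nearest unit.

Holding cost per unit per year at price C is H = 0.32·C.
For each price level, check whether its EOQ is feasible; otherwise the best quantity at that price is the breakpoint.
Tier 1 (£42.80): EOQ = 1919.6 exceeds tier's upper bound 629, so this tier is dominated.
EOQ at £37.06 = 2062.9 (feasible in tier 2): TC = 76,700×£37.06 + (76,700/2062.9)×329 + (2062.9/2)×0.32×£37.06 = £2,866,966.61.
EOQ at £34.75 = 2130.4 < 4000, so use break Q=4000: TC = 76,700×£34.75 + (76,700/4000.0)×329 + (4000.0/2)×0.32×£34.75 = £2,693,873.58.
Lowest total cost is £2,693,873.58 at Q = 4000.0.

Q* ≈ 4,000 trays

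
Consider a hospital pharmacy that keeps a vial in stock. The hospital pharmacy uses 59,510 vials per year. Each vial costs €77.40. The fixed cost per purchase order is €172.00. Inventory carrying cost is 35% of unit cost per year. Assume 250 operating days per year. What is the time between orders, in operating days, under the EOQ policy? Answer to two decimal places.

T ≈ 3.65 days

Holding cost H = 0.35 × €77.40 = €27.0900 per unit per year.
Q* = √(2DS/H) = √(2 × 59,510 × 172 / 27.09) ≈ 869.30.
Cycle time = Q*/D × 250 = 869.30 / 59,510 × 250 ≈ 3.652 days.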